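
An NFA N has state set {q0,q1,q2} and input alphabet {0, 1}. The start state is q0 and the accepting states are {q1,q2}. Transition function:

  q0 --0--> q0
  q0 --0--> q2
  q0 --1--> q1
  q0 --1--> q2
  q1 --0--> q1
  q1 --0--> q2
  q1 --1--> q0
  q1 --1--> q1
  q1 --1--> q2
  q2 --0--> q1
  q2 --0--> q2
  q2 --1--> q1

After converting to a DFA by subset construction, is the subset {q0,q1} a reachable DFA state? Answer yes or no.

Start state of the DFA: {q0}.
{q0} --0--> {q0,q2}  [new]
{q0} --1--> {q1,q2}  [new]
{q0,q2} --0--> {q0,q1,q2}  [new]
{q0,q2} --1--> {q1,q2}  [seen]
{q1,q2} --0--> {q1,q2}  [seen]
{q1,q2} --1--> {q0,q1,q2}  [seen]
{q0,q1,q2} --0--> {q0,q1,q2}  [seen]
{q0,q1,q2} --1--> {q0,q1,q2}  [seen]
Reachable DFA states: {q0}, {q0,q2}, {q1,q2}, {q0,q1,q2}.
{q0,q1} is not among them.

no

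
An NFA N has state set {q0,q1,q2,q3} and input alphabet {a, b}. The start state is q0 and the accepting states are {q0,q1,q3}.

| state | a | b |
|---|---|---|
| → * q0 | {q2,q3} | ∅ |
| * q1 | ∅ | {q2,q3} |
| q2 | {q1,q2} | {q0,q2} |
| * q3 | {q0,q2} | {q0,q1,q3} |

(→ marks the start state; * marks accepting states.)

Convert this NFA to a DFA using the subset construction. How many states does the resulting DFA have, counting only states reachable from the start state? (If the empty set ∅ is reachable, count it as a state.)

7

Start state of the DFA: {q0}.
{q0} --a--> {q2,q3}  [new]
{q0} --b--> ∅  [new]
{q2,q3} --a--> {q0,q1,q2}  [new]
{q2,q3} --b--> {q0,q1,q2,q3}  [new]
∅ --a--> ∅  [seen]
∅ --b--> ∅  [seen]
{q0,q1,q2} --a--> {q1,q2,q3}  [new]
{q0,q1,q2} --b--> {q0,q2,q3}  [new]
{q0,q1,q2,q3} --a--> {q0,q1,q2,q3}  [seen]
{q0,q1,q2,q3} --b--> {q0,q1,q2,q3}  [seen]
{q1,q2,q3} --a--> {q0,q1,q2}  [seen]
{q1,q2,q3} --b--> {q0,q1,q2,q3}  [seen]
{q0,q2,q3} --a--> {q0,q1,q2,q3}  [seen]
{q0,q2,q3} --b--> {q0,q1,q2,q3}  [seen]
Reachable DFA states: {q0}, {q2,q3}, ∅, {q0,q1,q2}, {q0,q1,q2,q3}, {q1,q2,q3}, {q0,q2,q3}.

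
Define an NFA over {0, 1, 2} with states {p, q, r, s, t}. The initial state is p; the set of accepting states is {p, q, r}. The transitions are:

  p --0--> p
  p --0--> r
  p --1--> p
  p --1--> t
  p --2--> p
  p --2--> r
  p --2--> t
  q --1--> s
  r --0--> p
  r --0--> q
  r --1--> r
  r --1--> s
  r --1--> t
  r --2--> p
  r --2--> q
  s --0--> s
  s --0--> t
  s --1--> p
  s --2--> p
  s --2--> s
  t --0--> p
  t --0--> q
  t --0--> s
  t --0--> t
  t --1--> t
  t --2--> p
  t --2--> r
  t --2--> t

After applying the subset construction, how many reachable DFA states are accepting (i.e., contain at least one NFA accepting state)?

Start state of the DFA: {p}.
{p} --0--> {p, r}  [new]
{p} --1--> {p, t}  [new]
{p} --2--> {p, r, t}  [new]
{p, r} --0--> {p, q, r}  [new]
{p, r} --1--> {p, r, s, t}  [new]
{p, r} --2--> {p, q, r, t}  [new]
{p, t} --0--> {p, q, r, s, t}  [new]
{p, t} --1--> {p, t}  [seen]
{p, t} --2--> {p, r, t}  [seen]
{p, r, t} --0--> {p, q, r, s, t}  [seen]
{p, r, t} --1--> {p, r, s, t}  [seen]
{p, r, t} --2--> {p, q, r, t}  [seen]
{p, q, r} --0--> {p, q, r}  [seen]
{p, q, r} --1--> {p, r, s, t}  [seen]
{p, q, r} --2--> {p, q, r, t}  [seen]
{p, r, s, t} --0--> {p, q, r, s, t}  [seen]
{p, r, s, t} --1--> {p, r, s, t}  [seen]
{p, r, s, t} --2--> {p, q, r, s, t}  [seen]
{p, q, r, t} --0--> {p, q, r, s, t}  [seen]
{p, q, r, t} --1--> {p, r, s, t}  [seen]
{p, q, r, t} --2--> {p, q, r, t}  [seen]
{p, q, r, s, t} --0--> {p, q, r, s, t}  [seen]
{p, q, r, s, t} --1--> {p, r, s, t}  [seen]
{p, q, r, s, t} --2--> {p, q, r, s, t}  [seen]
Reachable DFA states: {p}, {p, r}, {p, t}, {p, r, t}, {p, q, r}, {p, r, s, t}, {p, q, r, t}, {p, q, r, s, t}.
Accepting DFA states (contain an NFA accepting state): {p}, {p, r}, {p, t}, {p, r, t}, {p, q, r}, {p, r, s, t}, {p, q, r, t}, {p, q, r, s, t}.

8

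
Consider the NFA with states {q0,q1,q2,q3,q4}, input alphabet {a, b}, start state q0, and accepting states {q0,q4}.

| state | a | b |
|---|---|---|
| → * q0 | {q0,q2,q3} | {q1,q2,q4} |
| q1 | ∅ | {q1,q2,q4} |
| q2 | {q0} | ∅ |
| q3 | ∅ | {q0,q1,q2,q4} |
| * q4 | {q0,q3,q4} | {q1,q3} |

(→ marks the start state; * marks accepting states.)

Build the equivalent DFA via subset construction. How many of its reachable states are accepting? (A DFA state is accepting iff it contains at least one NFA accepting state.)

8

Start state of the DFA: {q0}.
{q0} --a--> {q0,q2,q3}  [new]
{q0} --b--> {q1,q2,q4}  [new]
{q0,q2,q3} --a--> {q0,q2,q3}  [seen]
{q0,q2,q3} --b--> {q0,q1,q2,q4}  [new]
{q1,q2,q4} --a--> {q0,q3,q4}  [new]
{q1,q2,q4} --b--> {q1,q2,q3,q4}  [new]
{q0,q1,q2,q4} --a--> {q0,q2,q3,q4}  [new]
{q0,q1,q2,q4} --b--> {q1,q2,q3,q4}  [seen]
{q0,q3,q4} --a--> {q0,q2,q3,q4}  [seen]
{q0,q3,q4} --b--> {q0,q1,q2,q3,q4}  [new]
{q1,q2,q3,q4} --a--> {q0,q3,q4}  [seen]
{q1,q2,q3,q4} --b--> {q0,q1,q2,q3,q4}  [seen]
{q0,q2,q3,q4} --a--> {q0,q2,q3,q4}  [seen]
{q0,q2,q3,q4} --b--> {q0,q1,q2,q3,q4}  [seen]
{q0,q1,q2,q3,q4} --a--> {q0,q2,q3,q4}  [seen]
{q0,q1,q2,q3,q4} --b--> {q0,q1,q2,q3,q4}  [seen]
Reachable DFA states: {q0}, {q0,q2,q3}, {q1,q2,q4}, {q0,q1,q2,q4}, {q0,q3,q4}, {q1,q2,q3,q4}, {q0,q2,q3,q4}, {q0,q1,q2,q3,q4}.
Accepting DFA states (contain an NFA accepting state): {q0}, {q0,q2,q3}, {q1,q2,q4}, {q0,q1,q2,q4}, {q0,q3,q4}, {q1,q2,q3,q4}, {q0,q2,q3,q4}, {q0,q1,q2,q3,q4}.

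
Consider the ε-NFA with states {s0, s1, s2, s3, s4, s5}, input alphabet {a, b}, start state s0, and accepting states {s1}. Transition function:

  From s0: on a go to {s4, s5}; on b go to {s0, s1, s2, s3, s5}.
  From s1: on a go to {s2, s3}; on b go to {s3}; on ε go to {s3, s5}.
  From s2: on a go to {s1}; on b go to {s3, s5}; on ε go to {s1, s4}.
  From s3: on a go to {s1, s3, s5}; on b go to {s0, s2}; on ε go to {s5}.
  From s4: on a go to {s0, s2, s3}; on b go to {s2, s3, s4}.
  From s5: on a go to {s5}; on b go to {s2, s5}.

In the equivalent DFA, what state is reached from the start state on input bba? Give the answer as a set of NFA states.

Start: {s0}.
δ(s0,b) = {s0, s1, s2, s3, s5}.
Union: {s0, s1, s2, s3, s5}.
ε-closure gives {s0, s1, s2, s3, s4, s5}.
After b: {s0, s1, s2, s3, s4, s5}.
δ(s0,b) = {s0, s1, s2, s3, s5}; δ(s1,b) = {s3}; δ(s2,b) = {s3, s5}; δ(s3,b) = {s0, s2}; δ(s4,b) = {s2, s3, s4}; δ(s5,b) = {s2, s5}.
Union: {s0, s1, s2, s3, s4, s5}.
After b: {s0, s1, s2, s3, s4, s5}.
δ(s0,a) = {s4, s5}; δ(s1,a) = {s2, s3}; δ(s2,a) = {s1}; δ(s3,a) = {s1, s3, s5}; δ(s4,a) = {s0, s2, s3}; δ(s5,a) = {s5}.
Union: {s0, s1, s2, s3, s4, s5}.
After a: {s0, s1, s2, s3, s4, s5}.

{s0, s1, s2, s3, s4, s5}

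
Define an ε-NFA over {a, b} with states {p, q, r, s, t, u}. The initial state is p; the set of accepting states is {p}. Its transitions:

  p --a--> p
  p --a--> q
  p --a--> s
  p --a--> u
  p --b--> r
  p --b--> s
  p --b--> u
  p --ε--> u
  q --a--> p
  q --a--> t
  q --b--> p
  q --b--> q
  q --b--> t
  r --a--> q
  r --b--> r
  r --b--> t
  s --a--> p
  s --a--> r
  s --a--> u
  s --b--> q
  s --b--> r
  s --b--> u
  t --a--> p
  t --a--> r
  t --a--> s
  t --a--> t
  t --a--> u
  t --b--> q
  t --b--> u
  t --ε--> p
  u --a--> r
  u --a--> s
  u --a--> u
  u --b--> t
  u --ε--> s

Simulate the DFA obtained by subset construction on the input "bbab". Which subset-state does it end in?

{p, q, r, s, t, u}

Start: {p, s, u}.
δ(p,b) = {r, s, u}; δ(s,b) = {q, r, u}; δ(u,b) = {t}.
Union: {q, r, s, t, u}.
ε-closure gives {p, q, r, s, t, u}.
After b: {p, q, r, s, t, u}.
δ(p,b) = {r, s, u}; δ(q,b) = {p, q, t}; δ(r,b) = {r, t}; δ(s,b) = {q, r, u}; δ(t,b) = {q, u}; δ(u,b) = {t}.
Union: {p, q, r, s, t, u}.
After b: {p, q, r, s, t, u}.
δ(p,a) = {p, q, s, u}; δ(q,a) = {p, t}; δ(r,a) = {q}; δ(s,a) = {p, r, u}; δ(t,a) = {p, r, s, t, u}; δ(u,a) = {r, s, u}.
Union: {p, q, r, s, t, u}.
After a: {p, q, r, s, t, u}.
δ(p,b) = {r, s, u}; δ(q,b) = {p, q, t}; δ(r,b) = {r, t}; δ(s,b) = {q, r, u}; δ(t,b) = {q, u}; δ(u,b) = {t}.
Union: {p, q, r, s, t, u}.
After b: {p, q, r, s, t, u}.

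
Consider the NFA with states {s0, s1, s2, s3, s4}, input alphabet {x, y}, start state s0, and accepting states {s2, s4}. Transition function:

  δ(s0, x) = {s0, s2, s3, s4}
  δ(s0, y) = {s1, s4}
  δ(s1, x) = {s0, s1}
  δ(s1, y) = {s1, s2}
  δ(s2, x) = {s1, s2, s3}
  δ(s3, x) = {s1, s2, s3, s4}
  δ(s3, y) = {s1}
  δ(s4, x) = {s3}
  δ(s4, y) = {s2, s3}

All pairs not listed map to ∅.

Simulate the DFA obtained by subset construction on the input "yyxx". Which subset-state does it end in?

Start: {s0}.
δ(s0,y) = {s1, s4}.
Union: {s1, s4}.
After y: {s1, s4}.
δ(s1,y) = {s1, s2}; δ(s4,y) = {s2, s3}.
Union: {s1, s2, s3}.
After y: {s1, s2, s3}.
δ(s1,x) = {s0, s1}; δ(s2,x) = {s1, s2, s3}; δ(s3,x) = {s1, s2, s3, s4}.
Union: {s0, s1, s2, s3, s4}.
After x: {s0, s1, s2, s3, s4}.
δ(s0,x) = {s0, s2, s3, s4}; δ(s1,x) = {s0, s1}; δ(s2,x) = {s1, s2, s3}; δ(s3,x) = {s1, s2, s3, s4}; δ(s4,x) = {s3}.
Union: {s0, s1, s2, s3, s4}.
After x: {s0, s1, s2, s3, s4}.

{s0, s1, s2, s3, s4}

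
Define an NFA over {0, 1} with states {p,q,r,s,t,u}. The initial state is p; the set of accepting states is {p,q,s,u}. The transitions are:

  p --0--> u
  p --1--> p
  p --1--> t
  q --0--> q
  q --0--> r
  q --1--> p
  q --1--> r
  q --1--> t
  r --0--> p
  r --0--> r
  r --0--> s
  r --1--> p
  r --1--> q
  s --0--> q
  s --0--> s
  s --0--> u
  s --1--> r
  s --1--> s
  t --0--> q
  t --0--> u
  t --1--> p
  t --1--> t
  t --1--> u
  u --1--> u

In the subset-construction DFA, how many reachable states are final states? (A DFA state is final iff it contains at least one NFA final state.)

15

Start state of the DFA: {p}.
{p} --0--> {u}  [new]
{p} --1--> {p,t}  [new]
{u} --0--> ∅  [new]
{u} --1--> {u}  [seen]
{p,t} --0--> {q,u}  [new]
{p,t} --1--> {p,t,u}  [new]
∅ --0--> ∅  [seen]
∅ --1--> ∅  [seen]
{q,u} --0--> {q,r}  [new]
{q,u} --1--> {p,r,t,u}  [new]
{p,t,u} --0--> {q,u}  [seen]
{p,t,u} --1--> {p,t,u}  [seen]
{q,r} --0--> {p,q,r,s}  [new]
{q,r} --1--> {p,q,r,t}  [new]
{p,r,t,u} --0--> {p,q,r,s,u}  [new]
{p,r,t,u} --1--> {p,q,t,u}  [new]
{p,q,r,s} --0--> {p,q,r,s,u}  [seen]
{p,q,r,s} --1--> {p,q,r,s,t}  [new]
{p,q,r,t} --0--> {p,q,r,s,u}  [seen]
{p,q,r,t} --1--> {p,q,r,t,u}  [new]
{p,q,r,s,u} --0--> {p,q,r,s,u}  [seen]
{p,q,r,s,u} --1--> {p,q,r,s,t,u}  [new]
{p,q,t,u} --0--> {q,r,u}  [new]
{p,q,t,u} --1--> {p,r,t,u}  [seen]
{p,q,r,s,t} --0--> {p,q,r,s,u}  [seen]
{p,q,r,s,t} --1--> {p,q,r,s,t,u}  [seen]
{p,q,r,t,u} --0--> {p,q,r,s,u}  [seen]
{p,q,r,t,u} --1--> {p,q,r,t,u}  [seen]
{p,q,r,s,t,u} --0--> {p,q,r,s,u}  [seen]
{p,q,r,s,t,u} --1--> {p,q,r,s,t,u}  [seen]
{q,r,u} --0--> {p,q,r,s}  [seen]
{q,r,u} --1--> {p,q,r,t,u}  [seen]
Reachable DFA states: {p}, {u}, {p,t}, ∅, {q,u}, {p,t,u}, {q,r}, {p,r,t,u}, {p,q,r,s}, {p,q,r,t}, {p,q,r,s,u}, {p,q,t,u}, {p,q,r,s,t}, {p,q,r,t,u}, {p,q,r,s,t,u}, {q,r,u}.
Accepting DFA states (contain an NFA accepting state): {p}, {u}, {p,t}, {q,u}, {p,t,u}, {q,r}, {p,r,t,u}, {p,q,r,s}, {p,q,r,t}, {p,q,r,s,u}, {p,q,t,u}, {p,q,r,s,t}, {p,q,r,t,u}, {p,q,r,s,t,u}, {q,r,u}.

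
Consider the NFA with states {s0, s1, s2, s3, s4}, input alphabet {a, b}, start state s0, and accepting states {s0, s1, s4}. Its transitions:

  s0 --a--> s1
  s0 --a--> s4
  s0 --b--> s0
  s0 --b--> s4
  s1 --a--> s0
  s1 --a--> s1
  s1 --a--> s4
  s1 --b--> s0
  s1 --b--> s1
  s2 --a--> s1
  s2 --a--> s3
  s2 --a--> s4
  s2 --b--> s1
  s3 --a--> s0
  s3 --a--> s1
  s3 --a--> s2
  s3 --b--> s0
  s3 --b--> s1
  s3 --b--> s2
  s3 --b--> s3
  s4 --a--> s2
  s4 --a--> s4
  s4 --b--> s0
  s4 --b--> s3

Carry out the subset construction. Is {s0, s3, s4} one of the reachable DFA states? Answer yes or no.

yes

Start state of the DFA: {s0}.
{s0} --a--> {s1, s4}  [new]
{s0} --b--> {s0, s4}  [new]
{s1, s4} --a--> {s0, s1, s2, s4}  [new]
{s1, s4} --b--> {s0, s1, s3}  [new]
{s0, s4} --a--> {s1, s2, s4}  [new]
{s0, s4} --b--> {s0, s3, s4}  [new]
{s0, s1, s2, s4} --a--> {s0, s1, s2, s3, s4}  [new]
{s0, s1, s2, s4} --b--> {s0, s1, s3, s4}  [new]
{s0, s1, s3} --a--> {s0, s1, s2, s4}  [seen]
{s0, s1, s3} --b--> {s0, s1, s2, s3, s4}  [seen]
{s1, s2, s4} --a--> {s0, s1, s2, s3, s4}  [seen]
{s1, s2, s4} --b--> {s0, s1, s3}  [seen]
{s0, s3, s4} --a--> {s0, s1, s2, s4}  [seen]
{s0, s3, s4} --b--> {s0, s1, s2, s3, s4}  [seen]
{s0, s1, s2, s3, s4} --a--> {s0, s1, s2, s3, s4}  [seen]
{s0, s1, s2, s3, s4} --b--> {s0, s1, s2, s3, s4}  [seen]
{s0, s1, s3, s4} --a--> {s0, s1, s2, s4}  [seen]
{s0, s1, s3, s4} --b--> {s0, s1, s2, s3, s4}  [seen]
Reachable DFA states: {s0}, {s1, s4}, {s0, s4}, {s0, s1, s2, s4}, {s0, s1, s3}, {s1, s2, s4}, {s0, s3, s4}, {s0, s1, s2, s3, s4}, {s0, s1, s3, s4}.
{s0, s3, s4} is among them.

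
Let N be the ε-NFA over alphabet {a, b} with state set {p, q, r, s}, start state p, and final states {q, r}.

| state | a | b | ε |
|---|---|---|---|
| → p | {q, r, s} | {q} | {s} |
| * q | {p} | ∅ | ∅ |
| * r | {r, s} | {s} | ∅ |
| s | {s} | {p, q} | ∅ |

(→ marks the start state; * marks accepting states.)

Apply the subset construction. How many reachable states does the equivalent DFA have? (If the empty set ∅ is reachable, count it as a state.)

Start state of the DFA: {p, s} (ε-closure of the NFA start).
{p, s} --a--> {q, r, s}  [new]
{p, s} --b--> {p, q, s}  [new]
{q, r, s} --a--> {p, r, s}  [new]
{q, r, s} --b--> {p, q, s}  [seen]
{p, q, s} --a--> {p, q, r, s}  [new]
{p, q, s} --b--> {p, q, s}  [seen]
{p, r, s} --a--> {q, r, s}  [seen]
{p, r, s} --b--> {p, q, s}  [seen]
{p, q, r, s} --a--> {p, q, r, s}  [seen]
{p, q, r, s} --b--> {p, q, s}  [seen]
Reachable DFA states: {p, s}, {q, r, s}, {p, q, s}, {p, r, s}, {p, q, r, s}.

5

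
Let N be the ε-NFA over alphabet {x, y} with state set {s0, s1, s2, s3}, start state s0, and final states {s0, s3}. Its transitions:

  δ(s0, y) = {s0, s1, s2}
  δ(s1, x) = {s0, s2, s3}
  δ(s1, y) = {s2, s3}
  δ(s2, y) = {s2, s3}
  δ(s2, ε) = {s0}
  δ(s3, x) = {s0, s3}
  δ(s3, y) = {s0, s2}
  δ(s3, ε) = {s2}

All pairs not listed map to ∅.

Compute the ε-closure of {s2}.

{s0, s2}

Begin with {s2}.
s2 →ε {s0}; add s0.
ε-closure = {s0, s2}.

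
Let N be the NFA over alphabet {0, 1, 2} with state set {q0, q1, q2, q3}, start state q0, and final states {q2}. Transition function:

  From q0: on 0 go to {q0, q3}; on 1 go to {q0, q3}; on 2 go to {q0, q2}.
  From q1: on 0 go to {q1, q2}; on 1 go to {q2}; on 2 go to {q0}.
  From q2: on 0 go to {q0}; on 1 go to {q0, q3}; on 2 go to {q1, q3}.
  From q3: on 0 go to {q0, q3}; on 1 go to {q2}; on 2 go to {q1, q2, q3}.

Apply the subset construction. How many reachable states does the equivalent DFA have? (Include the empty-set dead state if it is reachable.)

Start state of the DFA: {q0}.
{q0} --0--> {q0, q3}  [new]
{q0} --1--> {q0, q3}  [seen]
{q0} --2--> {q0, q2}  [new]
{q0, q3} --0--> {q0, q3}  [seen]
{q0, q3} --1--> {q0, q2, q3}  [new]
{q0, q3} --2--> {q0, q1, q2, q3}  [new]
{q0, q2} --0--> {q0, q3}  [seen]
{q0, q2} --1--> {q0, q3}  [seen]
{q0, q2} --2--> {q0, q1, q2, q3}  [seen]
{q0, q2, q3} --0--> {q0, q3}  [seen]
{q0, q2, q3} --1--> {q0, q2, q3}  [seen]
{q0, q2, q3} --2--> {q0, q1, q2, q3}  [seen]
{q0, q1, q2, q3} --0--> {q0, q1, q2, q3}  [seen]
{q0, q1, q2, q3} --1--> {q0, q2, q3}  [seen]
{q0, q1, q2, q3} --2--> {q0, q1, q2, q3}  [seen]
Reachable DFA states: {q0}, {q0, q3}, {q0, q2}, {q0, q2, q3}, {q0, q1, q2, q3}.

5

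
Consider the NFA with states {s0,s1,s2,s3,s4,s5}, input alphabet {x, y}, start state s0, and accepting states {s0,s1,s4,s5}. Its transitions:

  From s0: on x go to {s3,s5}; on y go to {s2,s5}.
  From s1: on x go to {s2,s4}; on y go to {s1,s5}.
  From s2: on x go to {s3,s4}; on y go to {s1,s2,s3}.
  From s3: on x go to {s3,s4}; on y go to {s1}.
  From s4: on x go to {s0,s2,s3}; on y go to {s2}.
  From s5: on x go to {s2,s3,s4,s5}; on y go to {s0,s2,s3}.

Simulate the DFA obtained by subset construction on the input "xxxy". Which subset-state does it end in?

{s0,s1,s2,s3,s5}

Start: {s0}.
δ(s0,x) = {s3,s5}.
Union: {s3,s5}.
After x: {s3,s5}.
δ(s3,x) = {s3,s4}; δ(s5,x) = {s2,s3,s4,s5}.
Union: {s2,s3,s4,s5}.
After x: {s2,s3,s4,s5}.
δ(s2,x) = {s3,s4}; δ(s3,x) = {s3,s4}; δ(s4,x) = {s0,s2,s3}; δ(s5,x) = {s2,s3,s4,s5}.
Union: {s0,s2,s3,s4,s5}.
After x: {s0,s2,s3,s4,s5}.
δ(s0,y) = {s2,s5}; δ(s2,y) = {s1,s2,s3}; δ(s3,y) = {s1}; δ(s4,y) = {s2}; δ(s5,y) = {s0,s2,s3}.
Union: {s0,s1,s2,s3,s5}.
After y: {s0,s1,s2,s3,s5}.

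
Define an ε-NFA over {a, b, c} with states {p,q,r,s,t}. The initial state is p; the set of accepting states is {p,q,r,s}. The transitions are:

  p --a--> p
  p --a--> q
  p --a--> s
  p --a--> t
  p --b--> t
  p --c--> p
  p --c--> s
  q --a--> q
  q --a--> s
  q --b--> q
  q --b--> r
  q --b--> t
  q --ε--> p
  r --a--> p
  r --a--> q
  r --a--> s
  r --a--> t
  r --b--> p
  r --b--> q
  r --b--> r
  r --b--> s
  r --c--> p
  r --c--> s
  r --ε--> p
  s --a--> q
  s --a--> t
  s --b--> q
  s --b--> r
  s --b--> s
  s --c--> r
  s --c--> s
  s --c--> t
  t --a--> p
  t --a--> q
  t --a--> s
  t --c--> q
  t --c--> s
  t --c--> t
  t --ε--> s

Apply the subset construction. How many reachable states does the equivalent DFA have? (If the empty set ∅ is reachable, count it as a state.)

Start state of the DFA: {p} (ε-closure of the NFA start).
{p} --a--> {p,q,s,t}  [new]
{p} --b--> {s,t}  [new]
{p} --c--> {p,s}  [new]
{p,q,s,t} --a--> {p,q,s,t}  [seen]
{p,q,s,t} --b--> {p,q,r,s,t}  [new]
{p,q,s,t} --c--> {p,q,r,s,t}  [seen]
{s,t} --a--> {p,q,s,t}  [seen]
{s,t} --b--> {p,q,r,s}  [new]
{s,t} --c--> {p,q,r,s,t}  [seen]
{p,s} --a--> {p,q,s,t}  [seen]
{p,s} --b--> {p,q,r,s,t}  [seen]
{p,s} --c--> {p,r,s,t}  [new]
{p,q,r,s,t} --a--> {p,q,s,t}  [seen]
{p,q,r,s,t} --b--> {p,q,r,s,t}  [seen]
{p,q,r,s,t} --c--> {p,q,r,s,t}  [seen]
{p,q,r,s} --a--> {p,q,s,t}  [seen]
{p,q,r,s} --b--> {p,q,r,s,t}  [seen]
{p,q,r,s} --c--> {p,r,s,t}  [seen]
{p,r,s,t} --a--> {p,q,s,t}  [seen]
{p,r,s,t} --b--> {p,q,r,s,t}  [seen]
{p,r,s,t} --c--> {p,q,r,s,t}  [seen]
Reachable DFA states: {p}, {p,q,s,t}, {s,t}, {p,s}, {p,q,r,s,t}, {p,q,r,s}, {p,r,s,t}.

7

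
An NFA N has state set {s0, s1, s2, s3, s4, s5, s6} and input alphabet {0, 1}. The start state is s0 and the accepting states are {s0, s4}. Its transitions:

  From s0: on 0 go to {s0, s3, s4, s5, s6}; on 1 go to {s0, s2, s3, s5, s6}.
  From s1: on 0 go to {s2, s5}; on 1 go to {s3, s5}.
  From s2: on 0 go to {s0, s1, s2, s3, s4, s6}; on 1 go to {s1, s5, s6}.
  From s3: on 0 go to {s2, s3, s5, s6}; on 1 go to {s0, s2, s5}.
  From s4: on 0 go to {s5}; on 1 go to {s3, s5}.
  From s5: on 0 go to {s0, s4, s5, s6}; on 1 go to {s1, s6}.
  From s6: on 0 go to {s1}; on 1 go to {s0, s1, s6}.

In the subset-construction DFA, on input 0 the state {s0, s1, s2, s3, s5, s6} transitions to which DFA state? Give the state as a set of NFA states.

δ(s0,0) = {s0, s3, s4, s5, s6}; δ(s1,0) = {s2, s5}; δ(s2,0) = {s0, s1, s2, s3, s4, s6}; δ(s3,0) = {s2, s3, s5, s6}; δ(s5,0) = {s0, s4, s5, s6}; δ(s6,0) = {s1}.
Union: {s0, s1, s2, s3, s4, s5, s6}.

{s0, s1, s2, s3, s4, s5, s6}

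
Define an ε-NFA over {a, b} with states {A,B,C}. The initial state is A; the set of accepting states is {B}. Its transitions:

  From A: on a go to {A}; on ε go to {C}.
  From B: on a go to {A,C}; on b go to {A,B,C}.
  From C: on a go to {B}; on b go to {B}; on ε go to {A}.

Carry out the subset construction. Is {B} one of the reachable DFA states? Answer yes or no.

Start state of the DFA: {A,C} (ε-closure of the NFA start).
{A,C} --a--> {A,B,C}  [new]
{A,C} --b--> {B}  [new]
{A,B,C} --a--> {A,B,C}  [seen]
{A,B,C} --b--> {A,B,C}  [seen]
{B} --a--> {A,C}  [seen]
{B} --b--> {A,B,C}  [seen]
Reachable DFA states: {A,C}, {A,B,C}, {B}.
{B} is among them.

yes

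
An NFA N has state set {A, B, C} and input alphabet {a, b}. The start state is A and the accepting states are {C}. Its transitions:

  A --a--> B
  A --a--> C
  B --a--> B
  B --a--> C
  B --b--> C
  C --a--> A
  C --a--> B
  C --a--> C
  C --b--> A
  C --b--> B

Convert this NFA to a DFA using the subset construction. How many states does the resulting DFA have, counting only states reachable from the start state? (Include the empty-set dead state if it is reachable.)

4

Start state of the DFA: {A}.
{A} --a--> {B, C}  [new]
{A} --b--> ∅  [new]
{B, C} --a--> {A, B, C}  [new]
{B, C} --b--> {A, B, C}  [seen]
∅ --a--> ∅  [seen]
∅ --b--> ∅  [seen]
{A, B, C} --a--> {A, B, C}  [seen]
{A, B, C} --b--> {A, B, C}  [seen]
Reachable DFA states: {A}, {B, C}, ∅, {A, B, C}.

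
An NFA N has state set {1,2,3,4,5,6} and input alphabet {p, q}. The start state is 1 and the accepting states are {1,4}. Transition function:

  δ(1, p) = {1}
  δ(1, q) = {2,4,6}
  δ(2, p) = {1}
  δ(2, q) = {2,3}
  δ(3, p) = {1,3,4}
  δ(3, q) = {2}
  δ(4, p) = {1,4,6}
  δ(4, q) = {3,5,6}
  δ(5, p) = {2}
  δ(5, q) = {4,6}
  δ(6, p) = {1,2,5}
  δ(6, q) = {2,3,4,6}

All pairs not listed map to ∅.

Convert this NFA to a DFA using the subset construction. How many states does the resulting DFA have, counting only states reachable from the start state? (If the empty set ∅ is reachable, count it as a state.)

5

Start state of the DFA: {1}.
{1} --p--> {1}  [seen]
{1} --q--> {2,4,6}  [new]
{2,4,6} --p--> {1,2,4,5,6}  [new]
{2,4,6} --q--> {2,3,4,5,6}  [new]
{1,2,4,5,6} --p--> {1,2,4,5,6}  [seen]
{1,2,4,5,6} --q--> {2,3,4,5,6}  [seen]
{2,3,4,5,6} --p--> {1,2,3,4,5,6}  [new]
{2,3,4,5,6} --q--> {2,3,4,5,6}  [seen]
{1,2,3,4,5,6} --p--> {1,2,3,4,5,6}  [seen]
{1,2,3,4,5,6} --q--> {2,3,4,5,6}  [seen]
Reachable DFA states: {1}, {2,4,6}, {1,2,4,5,6}, {2,3,4,5,6}, {1,2,3,4,5,6}.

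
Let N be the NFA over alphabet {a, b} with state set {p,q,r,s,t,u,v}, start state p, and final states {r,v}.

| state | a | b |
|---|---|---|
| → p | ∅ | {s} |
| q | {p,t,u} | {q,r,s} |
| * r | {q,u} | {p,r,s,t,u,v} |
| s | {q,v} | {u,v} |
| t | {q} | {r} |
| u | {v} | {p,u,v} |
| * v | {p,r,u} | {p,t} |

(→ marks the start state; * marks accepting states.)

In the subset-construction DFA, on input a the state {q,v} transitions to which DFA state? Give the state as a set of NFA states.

{p,r,t,u}

δ(q,a) = {p,t,u}; δ(v,a) = {p,r,u}.
Union: {p,r,t,u}.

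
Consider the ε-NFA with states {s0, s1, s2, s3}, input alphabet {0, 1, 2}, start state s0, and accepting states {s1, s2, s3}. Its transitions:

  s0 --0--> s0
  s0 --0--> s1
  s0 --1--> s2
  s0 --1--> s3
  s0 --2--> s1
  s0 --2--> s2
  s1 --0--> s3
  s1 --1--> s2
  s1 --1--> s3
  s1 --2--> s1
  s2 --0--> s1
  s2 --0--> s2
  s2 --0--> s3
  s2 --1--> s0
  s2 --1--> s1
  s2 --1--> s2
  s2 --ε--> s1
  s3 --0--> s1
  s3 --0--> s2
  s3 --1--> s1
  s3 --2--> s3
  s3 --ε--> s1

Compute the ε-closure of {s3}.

Begin with {s3}.
s3 →ε {s1}; add s1.
ε-closure = {s1, s3}.

{s1, s3}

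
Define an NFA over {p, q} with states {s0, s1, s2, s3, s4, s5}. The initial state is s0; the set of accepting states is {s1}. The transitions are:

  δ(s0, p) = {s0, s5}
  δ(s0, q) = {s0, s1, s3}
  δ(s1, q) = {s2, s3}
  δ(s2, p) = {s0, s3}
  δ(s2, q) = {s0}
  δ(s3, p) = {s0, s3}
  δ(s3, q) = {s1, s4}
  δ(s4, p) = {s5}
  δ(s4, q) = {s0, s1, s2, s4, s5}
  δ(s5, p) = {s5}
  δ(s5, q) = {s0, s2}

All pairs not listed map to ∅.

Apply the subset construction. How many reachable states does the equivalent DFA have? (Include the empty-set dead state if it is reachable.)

7

Start state of the DFA: {s0}.
{s0} --p--> {s0, s5}  [new]
{s0} --q--> {s0, s1, s3}  [new]
{s0, s5} --p--> {s0, s5}  [seen]
{s0, s5} --q--> {s0, s1, s2, s3}  [new]
{s0, s1, s3} --p--> {s0, s3, s5}  [new]
{s0, s1, s3} --q--> {s0, s1, s2, s3, s4}  [new]
{s0, s1, s2, s3} --p--> {s0, s3, s5}  [seen]
{s0, s1, s2, s3} --q--> {s0, s1, s2, s3, s4}  [seen]
{s0, s3, s5} --p--> {s0, s3, s5}  [seen]
{s0, s3, s5} --q--> {s0, s1, s2, s3, s4}  [seen]
{s0, s1, s2, s3, s4} --p--> {s0, s3, s5}  [seen]
{s0, s1, s2, s3, s4} --q--> {s0, s1, s2, s3, s4, s5}  [new]
{s0, s1, s2, s3, s4, s5} --p--> {s0, s3, s5}  [seen]
{s0, s1, s2, s3, s4, s5} --q--> {s0, s1, s2, s3, s4, s5}  [seen]
Reachable DFA states: {s0}, {s0, s5}, {s0, s1, s3}, {s0, s1, s2, s3}, {s0, s3, s5}, {s0, s1, s2, s3, s4}, {s0, s1, s2, s3, s4, s5}.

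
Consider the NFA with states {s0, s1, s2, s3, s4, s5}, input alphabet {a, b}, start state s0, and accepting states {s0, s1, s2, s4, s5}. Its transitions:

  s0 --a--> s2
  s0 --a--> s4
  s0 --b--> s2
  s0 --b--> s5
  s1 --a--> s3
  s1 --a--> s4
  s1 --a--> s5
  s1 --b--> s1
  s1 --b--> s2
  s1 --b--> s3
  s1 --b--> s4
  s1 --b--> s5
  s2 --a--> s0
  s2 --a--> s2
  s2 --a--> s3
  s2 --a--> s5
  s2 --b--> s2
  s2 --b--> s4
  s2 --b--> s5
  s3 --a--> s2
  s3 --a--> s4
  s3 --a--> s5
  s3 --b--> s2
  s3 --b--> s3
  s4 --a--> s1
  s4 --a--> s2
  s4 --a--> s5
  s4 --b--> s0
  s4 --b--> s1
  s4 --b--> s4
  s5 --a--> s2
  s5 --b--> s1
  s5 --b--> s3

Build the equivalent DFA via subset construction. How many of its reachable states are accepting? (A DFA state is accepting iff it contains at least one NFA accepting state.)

Start state of the DFA: {s0}.
{s0} --a--> {s2, s4}  [new]
{s0} --b--> {s2, s5}  [new]
{s2, s4} --a--> {s0, s1, s2, s3, s5}  [new]
{s2, s4} --b--> {s0, s1, s2, s4, s5}  [new]
{s2, s5} --a--> {s0, s2, s3, s5}  [new]
{s2, s5} --b--> {s1, s2, s3, s4, s5}  [new]
{s0, s1, s2, s3, s5} --a--> {s0, s2, s3, s4, s5}  [new]
{s0, s1, s2, s3, s5} --b--> {s1, s2, s3, s4, s5}  [seen]
{s0, s1, s2, s4, s5} --a--> {s0, s1, s2, s3, s4, s5}  [new]
{s0, s1, s2, s4, s5} --b--> {s0, s1, s2, s3, s4, s5}  [seen]
{s0, s2, s3, s5} --a--> {s0, s2, s3, s4, s5}  [seen]
{s0, s2, s3, s5} --b--> {s1, s2, s3, s4, s5}  [seen]
{s1, s2, s3, s4, s5} --a--> {s0, s1, s2, s3, s4, s5}  [seen]
{s1, s2, s3, s4, s5} --b--> {s0, s1, s2, s3, s4, s5}  [seen]
{s0, s2, s3, s4, s5} --a--> {s0, s1, s2, s3, s4, s5}  [seen]
{s0, s2, s3, s4, s5} --b--> {s0, s1, s2, s3, s4, s5}  [seen]
{s0, s1, s2, s3, s4, s5} --a--> {s0, s1, s2, s3, s4, s5}  [seen]
{s0, s1, s2, s3, s4, s5} --b--> {s0, s1, s2, s3, s4, s5}  [seen]
Reachable DFA states: {s0}, {s2, s4}, {s2, s5}, {s0, s1, s2, s3, s5}, {s0, s1, s2, s4, s5}, {s0, s2, s3, s5}, {s1, s2, s3, s4, s5}, {s0, s2, s3, s4, s5}, {s0, s1, s2, s3, s4, s5}.
Accepting DFA states (contain an NFA accepting state): {s0}, {s2, s4}, {s2, s5}, {s0, s1, s2, s3, s5}, {s0, s1, s2, s4, s5}, {s0, s2, s3, s5}, {s1, s2, s3, s4, s5}, {s0, s2, s3, s4, s5}, {s0, s1, s2, s3, s4, s5}.

9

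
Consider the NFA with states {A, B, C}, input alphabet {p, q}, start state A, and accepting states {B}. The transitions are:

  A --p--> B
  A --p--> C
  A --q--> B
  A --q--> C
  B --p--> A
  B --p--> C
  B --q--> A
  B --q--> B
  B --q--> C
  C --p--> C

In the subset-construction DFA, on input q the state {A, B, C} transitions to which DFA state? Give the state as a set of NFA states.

δ(A,q) = {B, C}; δ(B,q) = {A, B, C}; δ(C,q) = ∅.
Union: {A, B, C}.

{A, B, C}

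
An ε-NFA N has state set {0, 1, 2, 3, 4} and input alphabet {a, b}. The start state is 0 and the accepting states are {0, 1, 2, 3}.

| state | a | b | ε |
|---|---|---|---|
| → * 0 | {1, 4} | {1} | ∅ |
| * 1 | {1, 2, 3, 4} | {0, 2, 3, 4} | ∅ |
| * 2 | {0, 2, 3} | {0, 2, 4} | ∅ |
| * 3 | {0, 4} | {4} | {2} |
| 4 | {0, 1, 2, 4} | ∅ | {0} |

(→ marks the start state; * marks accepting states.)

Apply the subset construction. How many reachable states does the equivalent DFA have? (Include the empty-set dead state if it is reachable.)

6

Start state of the DFA: {0} (ε-closure of the NFA start).
{0} --a--> {0, 1, 4}  [new]
{0} --b--> {1}  [new]
{0, 1, 4} --a--> {0, 1, 2, 3, 4}  [new]
{0, 1, 4} --b--> {0, 1, 2, 3, 4}  [seen]
{1} --a--> {0, 1, 2, 3, 4}  [seen]
{1} --b--> {0, 2, 3, 4}  [new]
{0, 1, 2, 3, 4} --a--> {0, 1, 2, 3, 4}  [seen]
{0, 1, 2, 3, 4} --b--> {0, 1, 2, 3, 4}  [seen]
{0, 2, 3, 4} --a--> {0, 1, 2, 3, 4}  [seen]
{0, 2, 3, 4} --b--> {0, 1, 2, 4}  [new]
{0, 1, 2, 4} --a--> {0, 1, 2, 3, 4}  [seen]
{0, 1, 2, 4} --b--> {0, 1, 2, 3, 4}  [seen]
Reachable DFA states: {0}, {0, 1, 4}, {1}, {0, 1, 2, 3, 4}, {0, 2, 3, 4}, {0, 1, 2, 4}.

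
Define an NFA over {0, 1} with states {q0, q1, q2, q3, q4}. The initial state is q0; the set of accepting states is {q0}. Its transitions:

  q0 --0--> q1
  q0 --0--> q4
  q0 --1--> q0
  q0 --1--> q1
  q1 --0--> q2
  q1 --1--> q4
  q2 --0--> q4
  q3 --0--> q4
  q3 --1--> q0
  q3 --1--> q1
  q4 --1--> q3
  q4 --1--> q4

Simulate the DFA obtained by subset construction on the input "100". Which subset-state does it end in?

Start: {q0}.
δ(q0,1) = {q0, q1}.
Union: {q0, q1}.
After 1: {q0, q1}.
δ(q0,0) = {q1, q4}; δ(q1,0) = {q2}.
Union: {q1, q2, q4}.
After 0: {q1, q2, q4}.
δ(q1,0) = {q2}; δ(q2,0) = {q4}; δ(q4,0) = ∅.
Union: {q2, q4}.
After 0: {q2, q4}.

{q2, q4}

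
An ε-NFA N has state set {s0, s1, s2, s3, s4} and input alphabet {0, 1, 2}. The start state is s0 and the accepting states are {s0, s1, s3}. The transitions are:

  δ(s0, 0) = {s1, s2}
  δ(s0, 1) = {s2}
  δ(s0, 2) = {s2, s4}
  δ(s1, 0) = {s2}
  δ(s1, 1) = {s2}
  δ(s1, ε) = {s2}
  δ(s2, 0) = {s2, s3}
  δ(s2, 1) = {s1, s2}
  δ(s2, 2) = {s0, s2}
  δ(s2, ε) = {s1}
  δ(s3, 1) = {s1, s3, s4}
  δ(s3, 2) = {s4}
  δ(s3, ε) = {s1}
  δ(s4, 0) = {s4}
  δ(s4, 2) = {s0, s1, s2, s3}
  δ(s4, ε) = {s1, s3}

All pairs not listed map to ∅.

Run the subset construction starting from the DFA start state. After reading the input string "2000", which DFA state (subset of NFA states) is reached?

{s1, s2, s3, s4}

Start: {s0}.
δ(s0,2) = {s2, s4}.
Union: {s2, s4}.
ε-closure gives {s1, s2, s3, s4}.
After 2: {s1, s2, s3, s4}.
δ(s1,0) = {s2}; δ(s2,0) = {s2, s3}; δ(s3,0) = ∅; δ(s4,0) = {s4}.
Union: {s2, s3, s4}.
ε-closure gives {s1, s2, s3, s4}.
After 0: {s1, s2, s3, s4}.
δ(s1,0) = {s2}; δ(s2,0) = {s2, s3}; δ(s3,0) = ∅; δ(s4,0) = {s4}.
Union: {s2, s3, s4}.
ε-closure gives {s1, s2, s3, s4}.
After 0: {s1, s2, s3, s4}.
δ(s1,0) = {s2}; δ(s2,0) = {s2, s3}; δ(s3,0) = ∅; δ(s4,0) = {s4}.
Union: {s2, s3, s4}.
ε-closure gives {s1, s2, s3, s4}.
After 0: {s1, s2, s3, s4}.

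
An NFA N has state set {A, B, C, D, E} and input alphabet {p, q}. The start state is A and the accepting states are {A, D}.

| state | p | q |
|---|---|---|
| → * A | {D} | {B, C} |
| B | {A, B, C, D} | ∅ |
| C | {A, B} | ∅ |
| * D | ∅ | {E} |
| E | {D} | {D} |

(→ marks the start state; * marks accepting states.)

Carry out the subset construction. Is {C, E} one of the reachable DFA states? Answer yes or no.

no

Start state of the DFA: {A}.
{A} --p--> {D}  [new]
{A} --q--> {B, C}  [new]
{D} --p--> ∅  [new]
{D} --q--> {E}  [new]
{B, C} --p--> {A, B, C, D}  [new]
{B, C} --q--> ∅  [seen]
∅ --p--> ∅  [seen]
∅ --q--> ∅  [seen]
{E} --p--> {D}  [seen]
{E} --q--> {D}  [seen]
{A, B, C, D} --p--> {A, B, C, D}  [seen]
{A, B, C, D} --q--> {B, C, E}  [new]
{B, C, E} --p--> {A, B, C, D}  [seen]
{B, C, E} --q--> {D}  [seen]
Reachable DFA states: {A}, {D}, {B, C}, ∅, {E}, {A, B, C, D}, {B, C, E}.
{C, E} is not among them.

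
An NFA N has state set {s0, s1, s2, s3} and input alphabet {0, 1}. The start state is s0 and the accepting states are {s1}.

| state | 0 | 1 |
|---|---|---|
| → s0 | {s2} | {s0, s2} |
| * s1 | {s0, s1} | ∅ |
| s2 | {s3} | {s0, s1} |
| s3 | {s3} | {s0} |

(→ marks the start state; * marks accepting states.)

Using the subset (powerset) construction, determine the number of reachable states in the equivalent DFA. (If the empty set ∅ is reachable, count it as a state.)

Start state of the DFA: {s0}.
{s0} --0--> {s2}  [new]
{s0} --1--> {s0, s2}  [new]
{s2} --0--> {s3}  [new]
{s2} --1--> {s0, s1}  [new]
{s0, s2} --0--> {s2, s3}  [new]
{s0, s2} --1--> {s0, s1, s2}  [new]
{s3} --0--> {s3}  [seen]
{s3} --1--> {s0}  [seen]
{s0, s1} --0--> {s0, s1, s2}  [seen]
{s0, s1} --1--> {s0, s2}  [seen]
{s2, s3} --0--> {s3}  [seen]
{s2, s3} --1--> {s0, s1}  [seen]
{s0, s1, s2} --0--> {s0, s1, s2, s3}  [new]
{s0, s1, s2} --1--> {s0, s1, s2}  [seen]
{s0, s1, s2, s3} --0--> {s0, s1, s2, s3}  [seen]
{s0, s1, s2, s3} --1--> {s0, s1, s2}  [seen]
Reachable DFA states: {s0}, {s2}, {s0, s2}, {s3}, {s0, s1}, {s2, s3}, {s0, s1, s2}, {s0, s1, s2, s3}.

8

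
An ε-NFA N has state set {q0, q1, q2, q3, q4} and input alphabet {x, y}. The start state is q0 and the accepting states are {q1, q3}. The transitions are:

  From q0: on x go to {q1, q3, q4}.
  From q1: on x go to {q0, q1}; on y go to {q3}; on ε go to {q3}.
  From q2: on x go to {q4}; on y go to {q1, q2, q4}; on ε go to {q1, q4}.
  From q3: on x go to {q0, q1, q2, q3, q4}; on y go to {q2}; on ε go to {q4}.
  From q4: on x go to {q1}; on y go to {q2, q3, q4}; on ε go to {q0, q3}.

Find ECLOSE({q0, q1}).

{q0, q1, q3, q4}

Begin with {q0, q1}.
q1 →ε {q3}; add q3.
q3 →ε {q4}; add q4.
ε-closure = {q0, q1, q3, q4}.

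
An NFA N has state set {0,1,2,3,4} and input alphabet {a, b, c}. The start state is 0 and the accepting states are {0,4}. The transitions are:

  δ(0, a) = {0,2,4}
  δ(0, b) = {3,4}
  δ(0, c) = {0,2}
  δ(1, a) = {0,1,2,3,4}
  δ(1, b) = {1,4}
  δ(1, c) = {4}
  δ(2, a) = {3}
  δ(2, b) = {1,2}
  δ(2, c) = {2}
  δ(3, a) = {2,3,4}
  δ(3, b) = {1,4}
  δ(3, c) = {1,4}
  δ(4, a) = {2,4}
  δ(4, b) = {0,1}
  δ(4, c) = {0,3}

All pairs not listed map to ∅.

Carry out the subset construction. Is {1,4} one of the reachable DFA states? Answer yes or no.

Start state of the DFA: {0}.
{0} --a--> {0,2,4}  [new]
{0} --b--> {3,4}  [new]
{0} --c--> {0,2}  [new]
{0,2,4} --a--> {0,2,3,4}  [new]
{0,2,4} --b--> {0,1,2,3,4}  [new]
{0,2,4} --c--> {0,2,3}  [new]
{3,4} --a--> {2,3,4}  [new]
{3,4} --b--> {0,1,4}  [new]
{3,4} --c--> {0,1,3,4}  [new]
{0,2} --a--> {0,2,3,4}  [seen]
{0,2} --b--> {1,2,3,4}  [new]
{0,2} --c--> {0,2}  [seen]
{0,2,3,4} --a--> {0,2,3,4}  [seen]
{0,2,3,4} --b--> {0,1,2,3,4}  [seen]
{0,2,3,4} --c--> {0,1,2,3,4}  [seen]
{0,1,2,3,4} --a--> {0,1,2,3,4}  [seen]
{0,1,2,3,4} --b--> {0,1,2,3,4}  [seen]
{0,1,2,3,4} --c--> {0,1,2,3,4}  [seen]
{0,2,3} --a--> {0,2,3,4}  [seen]
{0,2,3} --b--> {1,2,3,4}  [seen]
{0,2,3} --c--> {0,1,2,4}  [new]
{2,3,4} --a--> {2,3,4}  [seen]
{2,3,4} --b--> {0,1,2,4}  [seen]
{2,3,4} --c--> {0,1,2,3,4}  [seen]
{0,1,4} --a--> {0,1,2,3,4}  [seen]
{0,1,4} --b--> {0,1,3,4}  [seen]
{0,1,4} --c--> {0,2,3,4}  [seen]
{0,1,3,4} --a--> {0,1,2,3,4}  [seen]
{0,1,3,4} --b--> {0,1,3,4}  [seen]
{0,1,3,4} --c--> {0,1,2,3,4}  [seen]
{1,2,3,4} --a--> {0,1,2,3,4}  [seen]
{1,2,3,4} --b--> {0,1,2,4}  [seen]
{1,2,3,4} --c--> {0,1,2,3,4}  [seen]
{0,1,2,4} --a--> {0,1,2,3,4}  [seen]
{0,1,2,4} --b--> {0,1,2,3,4}  [seen]
{0,1,2,4} --c--> {0,2,3,4}  [seen]
Reachable DFA states: {0}, {0,2,4}, {3,4}, {0,2}, {0,2,3,4}, {0,1,2,3,4}, {0,2,3}, {2,3,4}, {0,1,4}, {0,1,3,4}, {1,2,3,4}, {0,1,2,4}.
{1,4} is not among them.

no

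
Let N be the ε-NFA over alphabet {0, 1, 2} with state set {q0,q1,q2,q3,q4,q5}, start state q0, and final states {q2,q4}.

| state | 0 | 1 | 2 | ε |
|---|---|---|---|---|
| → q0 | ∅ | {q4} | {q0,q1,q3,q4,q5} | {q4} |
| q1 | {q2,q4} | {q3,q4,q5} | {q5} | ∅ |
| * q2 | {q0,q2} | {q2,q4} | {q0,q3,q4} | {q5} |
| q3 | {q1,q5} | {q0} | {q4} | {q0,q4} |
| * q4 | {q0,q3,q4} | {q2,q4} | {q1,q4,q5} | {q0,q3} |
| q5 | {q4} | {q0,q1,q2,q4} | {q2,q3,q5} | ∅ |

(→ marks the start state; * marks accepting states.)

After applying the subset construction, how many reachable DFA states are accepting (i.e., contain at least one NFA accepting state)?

4

Start state of the DFA: {q0,q3,q4} (ε-closure of the NFA start).
{q0,q3,q4} --0--> {q0,q1,q3,q4,q5}  [new]
{q0,q3,q4} --1--> {q0,q2,q3,q4,q5}  [new]
{q0,q3,q4} --2--> {q0,q1,q3,q4,q5}  [seen]
{q0,q1,q3,q4,q5} --0--> {q0,q1,q2,q3,q4,q5}  [new]
{q0,q1,q3,q4,q5} --1--> {q0,q1,q2,q3,q4,q5}  [seen]
{q0,q1,q3,q4,q5} --2--> {q0,q1,q2,q3,q4,q5}  [seen]
{q0,q2,q3,q4,q5} --0--> {q0,q1,q2,q3,q4,q5}  [seen]
{q0,q2,q3,q4,q5} --1--> {q0,q1,q2,q3,q4,q5}  [seen]
{q0,q2,q3,q4,q5} --2--> {q0,q1,q2,q3,q4,q5}  [seen]
{q0,q1,q2,q3,q4,q5} --0--> {q0,q1,q2,q3,q4,q5}  [seen]
{q0,q1,q2,q3,q4,q5} --1--> {q0,q1,q2,q3,q4,q5}  [seen]
{q0,q1,q2,q3,q4,q5} --2--> {q0,q1,q2,q3,q4,q5}  [seen]
Reachable DFA states: {q0,q3,q4}, {q0,q1,q3,q4,q5}, {q0,q2,q3,q4,q5}, {q0,q1,q2,q3,q4,q5}.
Accepting DFA states (contain an NFA accepting state): {q0,q3,q4}, {q0,q1,q3,q4,q5}, {q0,q2,q3,q4,q5}, {q0,q1,q2,q3,q4,q5}.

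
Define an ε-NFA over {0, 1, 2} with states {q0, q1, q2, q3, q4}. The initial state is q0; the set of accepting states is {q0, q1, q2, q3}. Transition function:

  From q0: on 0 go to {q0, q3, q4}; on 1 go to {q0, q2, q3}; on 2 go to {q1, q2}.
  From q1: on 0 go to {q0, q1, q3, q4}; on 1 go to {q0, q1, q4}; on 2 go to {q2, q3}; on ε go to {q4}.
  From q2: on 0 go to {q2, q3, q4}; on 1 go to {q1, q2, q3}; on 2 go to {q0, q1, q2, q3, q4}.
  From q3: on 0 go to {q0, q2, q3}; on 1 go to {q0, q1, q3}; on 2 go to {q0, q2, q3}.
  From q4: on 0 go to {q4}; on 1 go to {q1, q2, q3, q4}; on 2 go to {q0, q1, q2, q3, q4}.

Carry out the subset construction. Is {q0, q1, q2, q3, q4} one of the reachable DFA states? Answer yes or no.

Start state of the DFA: {q0} (ε-closure of the NFA start).
{q0} --0--> {q0, q3, q4}  [new]
{q0} --1--> {q0, q2, q3}  [new]
{q0} --2--> {q1, q2, q4}  [new]
{q0, q3, q4} --0--> {q0, q2, q3, q4}  [new]
{q0, q3, q4} --1--> {q0, q1, q2, q3, q4}  [new]
{q0, q3, q4} --2--> {q0, q1, q2, q3, q4}  [seen]
{q0, q2, q3} --0--> {q0, q2, q3, q4}  [seen]
{q0, q2, q3} --1--> {q0, q1, q2, q3, q4}  [seen]
{q0, q2, q3} --2--> {q0, q1, q2, q3, q4}  [seen]
{q1, q2, q4} --0--> {q0, q1, q2, q3, q4}  [seen]
{q1, q2, q4} --1--> {q0, q1, q2, q3, q4}  [seen]
{q1, q2, q4} --2--> {q0, q1, q2, q3, q4}  [seen]
{q0, q2, q3, q4} --0--> {q0, q2, q3, q4}  [seen]
{q0, q2, q3, q4} --1--> {q0, q1, q2, q3, q4}  [seen]
{q0, q2, q3, q4} --2--> {q0, q1, q2, q3, q4}  [seen]
{q0, q1, q2, q3, q4} --0--> {q0, q1, q2, q3, q4}  [seen]
{q0, q1, q2, q3, q4} --1--> {q0, q1, q2, q3, q4}  [seen]
{q0, q1, q2, q3, q4} --2--> {q0, q1, q2, q3, q4}  [seen]
Reachable DFA states: {q0}, {q0, q3, q4}, {q0, q2, q3}, {q1, q2, q4}, {q0, q2, q3, q4}, {q0, q1, q2, q3, q4}.
{q0, q1, q2, q3, q4} is among them.

yes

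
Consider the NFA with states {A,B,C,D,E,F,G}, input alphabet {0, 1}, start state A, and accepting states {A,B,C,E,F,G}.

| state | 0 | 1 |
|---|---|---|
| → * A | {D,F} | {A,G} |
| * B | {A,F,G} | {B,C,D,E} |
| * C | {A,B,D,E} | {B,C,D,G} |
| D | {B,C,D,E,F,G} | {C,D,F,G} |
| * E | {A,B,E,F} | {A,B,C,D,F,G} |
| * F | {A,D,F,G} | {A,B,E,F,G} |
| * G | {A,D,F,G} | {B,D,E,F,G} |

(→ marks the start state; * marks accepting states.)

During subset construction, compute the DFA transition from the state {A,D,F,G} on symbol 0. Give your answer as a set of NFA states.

δ(A,0) = {D,F}; δ(D,0) = {B,C,D,E,F,G}; δ(F,0) = {A,D,F,G}; δ(G,0) = {A,D,F,G}.
Union: {A,B,C,D,E,F,G}.

{A,B,C,D,E,F,G}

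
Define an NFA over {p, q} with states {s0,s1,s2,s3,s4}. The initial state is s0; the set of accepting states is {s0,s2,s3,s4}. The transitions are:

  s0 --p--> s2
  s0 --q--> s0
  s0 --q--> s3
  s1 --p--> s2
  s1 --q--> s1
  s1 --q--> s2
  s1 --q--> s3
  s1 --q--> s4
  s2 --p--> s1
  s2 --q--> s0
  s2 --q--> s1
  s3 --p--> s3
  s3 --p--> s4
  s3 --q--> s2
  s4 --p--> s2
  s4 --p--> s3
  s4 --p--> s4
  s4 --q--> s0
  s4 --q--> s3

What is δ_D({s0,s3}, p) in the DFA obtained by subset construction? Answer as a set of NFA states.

{s2,s3,s4}

δ(s0,p) = {s2}; δ(s3,p) = {s3,s4}.
Union: {s2,s3,s4}.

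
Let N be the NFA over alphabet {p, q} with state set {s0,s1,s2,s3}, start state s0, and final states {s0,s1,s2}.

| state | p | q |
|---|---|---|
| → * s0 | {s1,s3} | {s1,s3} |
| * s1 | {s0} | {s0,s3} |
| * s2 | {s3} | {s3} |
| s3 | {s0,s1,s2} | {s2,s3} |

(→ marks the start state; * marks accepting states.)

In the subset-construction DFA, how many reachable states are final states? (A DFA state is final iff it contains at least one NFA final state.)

7

Start state of the DFA: {s0}.
{s0} --p--> {s1,s3}  [new]
{s0} --q--> {s1,s3}  [seen]
{s1,s3} --p--> {s0,s1,s2}  [new]
{s1,s3} --q--> {s0,s2,s3}  [new]
{s0,s1,s2} --p--> {s0,s1,s3}  [new]
{s0,s1,s2} --q--> {s0,s1,s3}  [seen]
{s0,s2,s3} --p--> {s0,s1,s2,s3}  [new]
{s0,s2,s3} --q--> {s1,s2,s3}  [new]
{s0,s1,s3} --p--> {s0,s1,s2,s3}  [seen]
{s0,s1,s3} --q--> {s0,s1,s2,s3}  [seen]
{s0,s1,s2,s3} --p--> {s0,s1,s2,s3}  [seen]
{s0,s1,s2,s3} --q--> {s0,s1,s2,s3}  [seen]
{s1,s2,s3} --p--> {s0,s1,s2,s3}  [seen]
{s1,s2,s3} --q--> {s0,s2,s3}  [seen]
Reachable DFA states: {s0}, {s1,s3}, {s0,s1,s2}, {s0,s2,s3}, {s0,s1,s3}, {s0,s1,s2,s3}, {s1,s2,s3}.
Accepting DFA states (contain an NFA accepting state): {s0}, {s1,s3}, {s0,s1,s2}, {s0,s2,s3}, {s0,s1,s3}, {s0,s1,s2,s3}, {s1,s2,s3}.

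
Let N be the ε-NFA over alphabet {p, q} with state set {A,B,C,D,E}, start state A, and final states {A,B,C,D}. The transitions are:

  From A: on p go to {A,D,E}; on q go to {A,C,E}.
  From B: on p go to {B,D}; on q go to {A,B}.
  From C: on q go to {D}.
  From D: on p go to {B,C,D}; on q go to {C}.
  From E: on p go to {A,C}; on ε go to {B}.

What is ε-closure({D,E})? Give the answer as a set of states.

Begin with {D,E}.
E →ε {B}; add B.
ε-closure = {B,D,E}.

{B,D,E}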